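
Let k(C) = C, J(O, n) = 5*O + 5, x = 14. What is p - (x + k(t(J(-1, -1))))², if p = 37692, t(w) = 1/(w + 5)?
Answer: 937259/25 ≈ 37490.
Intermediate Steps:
J(O, n) = 5 + 5*O
t(w) = 1/(5 + w)
p - (x + k(t(J(-1, -1))))² = 37692 - (14 + 1/(5 + (5 + 5*(-1))))² = 37692 - (14 + 1/(5 + (5 - 5)))² = 37692 - (14 + 1/(5 + 0))² = 37692 - (14 + 1/5)² = 37692 - (14 + ⅕)² = 37692 - (71/5)² = 37692 - 1*5041/25 = 37692 - 5041/25 = 937259/25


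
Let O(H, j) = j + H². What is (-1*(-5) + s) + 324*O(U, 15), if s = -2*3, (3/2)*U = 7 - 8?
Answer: 5003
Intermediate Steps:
U = -⅔ (U = 2*(7 - 8)/3 = (⅔)*(-1) = -⅔ ≈ -0.66667)
s = -6
(-1*(-5) + s) + 324*O(U, 15) = (-1*(-5) - 6) + 324*(15 + (-⅔)²) = (5 - 6) + 324*(15 + 4/9) = -1 + 324*(139/9) = -1 + 5004 = 5003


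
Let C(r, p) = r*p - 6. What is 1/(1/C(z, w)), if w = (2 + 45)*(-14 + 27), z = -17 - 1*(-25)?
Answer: 4882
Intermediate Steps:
z = 8 (z = -17 + 25 = 8)
w = 611 (w = 47*13 = 611)
C(r, p) = -6 + p*r (C(r, p) = p*r - 6 = -6 + p*r)
1/(1/C(z, w)) = 1/(1/(-6 + 611*8)) = 1/(1/(-6 + 4888)) = 1/(1/4882) = 4882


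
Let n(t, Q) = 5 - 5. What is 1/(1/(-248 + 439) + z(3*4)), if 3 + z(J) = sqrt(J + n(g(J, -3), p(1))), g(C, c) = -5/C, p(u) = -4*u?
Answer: 27313/27647 + 36481*sqrt(3)/55294 ≈ 2.1307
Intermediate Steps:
n(t, Q) = 0
z(J) = -3 + sqrt(J) (z(J) = -3 + sqrt(J + 0) = -3 + sqrt(J))
1/(1/(-248 + 439) + z(3*4)) = 1/(1/(-248 + 439) + (-3 + sqrt(3*4))) = 1/(1/191 + (-3 + sqrt(12))) = 1/(1/191 + (-3 + 2*sqrt(3))) = 1/(-572/191 + 2*sqrt(3))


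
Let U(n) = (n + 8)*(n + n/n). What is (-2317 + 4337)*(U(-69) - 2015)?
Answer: 4308660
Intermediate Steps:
U(n) = (1 + n)*(8 + n) (U(n) = (8 + n)*(n + 1) = (8 + n)*(1 + n) = (1 + n)*(8 + n))
(-2317 + 4337)*(U(-69) - 2015) = (-2317 + 4337)*((8 + (-69)**2 + 9*(-69)) - 2015) = 2020*((8 + 4761 - 621) - 2015) = 2020*(4148 - 2015) = 2020*2133 = 4308660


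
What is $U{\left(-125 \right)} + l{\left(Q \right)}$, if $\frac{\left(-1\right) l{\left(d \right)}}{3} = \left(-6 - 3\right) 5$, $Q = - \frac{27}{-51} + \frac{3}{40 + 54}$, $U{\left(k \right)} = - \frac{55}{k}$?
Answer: $\frac{3386}{25} \approx 135.44$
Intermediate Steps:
$Q = \frac{897}{1598}$ ($Q = \left(-27\right) \left(- \frac{1}{51}\right) + \frac{3}{94} = \frac{9}{17} + 3 \cdot \frac{1}{94} = \frac{9}{17} + \frac{3}{94} = \frac{897}{1598} \approx 0.56133$)
$l{\left(d \right)} = 135$ ($l{\left(d \right)} = - 3 \left(-6 - 3\right) 5 = - 3 \left(\left(-9\right) 5\right) = \left(-3\right) \left(-45\right) = 135$)
$U{\left(-125 \right)} + l{\left(Q \right)} = - \frac{55}{-125} + 135 = \left(-55\right) \left(- \frac{1}{125}\right) + 135 = \frac{11}{25} + 135 = \frac{3386}{25}$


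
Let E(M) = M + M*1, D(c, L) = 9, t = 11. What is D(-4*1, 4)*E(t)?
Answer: 198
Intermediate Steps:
E(M) = 2*M (E(M) = M + M = 2*M)
D(-4*1, 4)*E(t) = 9*(2*11) = 9*22 = 198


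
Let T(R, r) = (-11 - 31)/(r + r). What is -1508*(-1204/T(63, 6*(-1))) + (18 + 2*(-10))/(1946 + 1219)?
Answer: 1641850078/3165 ≈ 5.1875e+5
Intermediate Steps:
T(R, r) = -21/r (T(R, r) = -42*1/(2*r) = -21/r)
-1508*(-1204/T(63, 6*(-1))) + (18 + 2*(-10))/(1946 + 1219) = -1508/(-21/(6*(-1))/(-1204)) + (18 + 2*(-10))/(1946 + 1219) = -1508/(-21/(-6)*(-1/1204)) + (18 - 20)/3165 = -1508/(-21*(-⅙)*(-1/1204)) - 2*1/3165 = -1508/((7/2)*(-1/1204)) - 2/3165 = -1508/(-1/344) - 2/3165 = -1508*(-344) - 2/3165 = 518752 - 2/3165 = 1641850078/3165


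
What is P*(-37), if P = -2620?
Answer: 96940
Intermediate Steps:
P*(-37) = -2620*(-37) = 96940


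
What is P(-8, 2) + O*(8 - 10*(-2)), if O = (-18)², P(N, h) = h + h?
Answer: 9076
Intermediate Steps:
P(N, h) = 2*h
O = 324
P(-8, 2) + O*(8 - 10*(-2)) = 2*2 + 324*(8 - 10*(-2)) = 4 + 324*(8 + 20) = 4 + 324*28 = 4 + 9072 = 9076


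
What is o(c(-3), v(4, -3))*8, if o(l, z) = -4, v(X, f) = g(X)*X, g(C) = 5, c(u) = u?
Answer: -32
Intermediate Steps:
v(X, f) = 5*X
o(c(-3), v(4, -3))*8 = -4*8 = -32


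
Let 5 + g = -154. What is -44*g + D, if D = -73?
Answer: 6923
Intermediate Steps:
g = -159 (g = -5 - 154 = -159)
-44*g + D = -44*(-159) - 73 = 6996 - 73 = 6923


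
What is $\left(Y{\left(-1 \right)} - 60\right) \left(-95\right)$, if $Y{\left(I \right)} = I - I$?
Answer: $5700$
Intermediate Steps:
$Y{\left(I \right)} = 0$
$\left(Y{\left(-1 \right)} - 60\right) \left(-95\right) = \left(0 - 60\right) \left(-95\right) = \left(-60\right) \left(-95\right) = 5700$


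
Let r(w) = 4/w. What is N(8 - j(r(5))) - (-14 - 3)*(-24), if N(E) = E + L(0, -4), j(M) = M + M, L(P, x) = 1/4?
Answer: -8027/20 ≈ -401.35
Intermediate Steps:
L(P, x) = ¼ (L(P, x) = 1*(¼) = ¼)
j(M) = 2*M
N(E) = ¼ + E (N(E) = E + ¼ = ¼ + E)
N(8 - j(r(5))) - (-14 - 3)*(-24) = (¼ + (8 - 2*4/5)) - (-14 - 3)*(-24) = (¼ + (8 - 2*4*(⅕))) - (-17)*(-24) = (¼ + (8 - 2*4/5)) - 1*408 = (¼ + (8 - 1*8/5)) - 408 = (¼ + (8 - 8/5)) - 408 = (¼ + 32/5) - 408 = 133/20 - 408 = -8027/20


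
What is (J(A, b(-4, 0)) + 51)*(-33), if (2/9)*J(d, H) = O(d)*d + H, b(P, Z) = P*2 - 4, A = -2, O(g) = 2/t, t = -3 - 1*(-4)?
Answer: 693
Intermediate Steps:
t = 1 (t = -3 + 4 = 1)
O(g) = 2 (O(g) = 2/1 = 2*1 = 2)
b(P, Z) = -4 + 2*P (b(P, Z) = 2*P - 4 = -4 + 2*P)
J(d, H) = 9*d + 9*H/2 (J(d, H) = 9*(2*d + H)/2 = 9*(H + 2*d)/2 = 9*d + 9*H/2)
(J(A, b(-4, 0)) + 51)*(-33) = ((9*(-2) + 9*(-4 + 2*(-4))/2) + 51)*(-33) = ((-18 + 9*(-4 - 8)/2) + 51)*(-33) = ((-18 + (9/2)*(-12)) + 51)*(-33) = ((-18 - 54) + 51)*(-33) = (-72 + 51)*(-33) = -21*(-33) = 693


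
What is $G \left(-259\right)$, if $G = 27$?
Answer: $-6993$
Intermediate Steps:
$G \left(-259\right) = 27 \left(-259\right) = -6993$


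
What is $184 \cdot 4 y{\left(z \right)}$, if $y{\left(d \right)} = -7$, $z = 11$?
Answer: $-5152$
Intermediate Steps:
$184 \cdot 4 y{\left(z \right)} = 184 \cdot 4 \left(-7\right) = 736 \left(-7\right) = -5152$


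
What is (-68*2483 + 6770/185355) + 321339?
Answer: 5653143499/37071 ≈ 1.5250e+5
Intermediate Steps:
(-68*2483 + 6770/185355) + 321339 = (-168844 + 6770*(1/185355)) + 321339 = (-168844 + 1354/37071) + 321339 = -6259214570/37071 + 321339 = 5653143499/37071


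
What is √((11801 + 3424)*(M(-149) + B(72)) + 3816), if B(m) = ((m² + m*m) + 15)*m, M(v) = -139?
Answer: √11379732141 ≈ 1.0668e+5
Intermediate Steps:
B(m) = m*(15 + 2*m²) (B(m) = ((m² + m²) + 15)*m = (2*m² + 15)*m = (15 + 2*m²)*m = m*(15 + 2*m²))
√((11801 + 3424)*(M(-149) + B(72)) + 3816) = √((11801 + 3424)*(-139 + 72*(15 + 2*72²)) + 3816) = √(15225*(-139 + 72*(15 + 2*5184)) + 3816) = √(15225*(-139 + 72*(15 + 10368)) + 3816) = √(15225*(-139 + 72*10383) + 3816) = √(15225*(-139 + 747576) + 3816) = √(15225*747437 + 3816) = √(11379728325 + 3816) = √11379732141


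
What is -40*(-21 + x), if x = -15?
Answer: 1440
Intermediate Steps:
-40*(-21 + x) = -40*(-21 - 15) = -40*(-36) = 1440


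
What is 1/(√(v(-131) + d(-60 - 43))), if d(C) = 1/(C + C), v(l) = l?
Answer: -I*√5559322/26987 ≈ -0.087369*I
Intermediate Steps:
d(C) = 1/(2*C)
1/(√(v(-131) + d(-60 - 43))) = 1/(√(-131 + 1/(2*(-60 - 43)))) = 1/(√(-131 + (½)/(-103))) = 1/(√(-131 + (½)*(-1/103))) = 1/(√(-131 - 1/206)) = 1/(√(-26987/206)) = 1/(I*√5559322/206) = -I*√5559322/26987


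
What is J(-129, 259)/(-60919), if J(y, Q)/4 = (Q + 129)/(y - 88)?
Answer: 1552/13219423 ≈ 0.00011740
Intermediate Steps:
J(y, Q) = 4*(129 + Q)/(-88 + y) (J(y, Q) = 4*((Q + 129)/(y - 88)) = 4*((129 + Q)/(-88 + y)) = 4*(129 + Q)/(-88 + y))
J(-129, 259)/(-60919) = (4*(129 + 259)/(-88 - 129))/(-60919) = (4*388/(-217))*(-1/60919) = (4*(-1/217)*388)*(-1/60919) = -1552/217*(-1/60919) = 1552/13219423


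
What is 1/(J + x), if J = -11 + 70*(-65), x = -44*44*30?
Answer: -1/62641 ≈ -1.5964e-5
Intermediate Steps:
x = -58080 (x = -1936*30 = -58080)
J = -4561 (J = -11 - 4550 = -4561)
1/(J + x) = 1/(-4561 - 58080) = 1/(-62641) = -1/62641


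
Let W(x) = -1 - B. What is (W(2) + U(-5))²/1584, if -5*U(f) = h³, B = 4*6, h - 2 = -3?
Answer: 961/2475 ≈ 0.38828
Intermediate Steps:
h = -1 (h = 2 - 3 = -1)
B = 24
U(f) = ⅕ (U(f) = -⅕*(-1)³ = -⅕*(-1) = ⅕)
W(x) = -25 (W(x) = -1 - 1*24 = -1 - 24 = -25)
(W(2) + U(-5))²/1584 = (-25 + ⅕)²/1584 = (-124/5)²*(1/1584) = (15376/25)*(1/1584) = 961/2475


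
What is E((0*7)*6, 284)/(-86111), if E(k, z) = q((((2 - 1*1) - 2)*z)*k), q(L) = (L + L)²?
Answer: 0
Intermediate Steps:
q(L) = 4*L² (q(L) = (2*L)² = 4*L²)
E(k, z) = 4*k²*z² (E(k, z) = 4*((((2 - 1*1) - 2)*z)*k)² = 4*((((2 - 1) - 2)*z)*k)² = 4*(((1 - 2)*z)*k)² = 4*((-z)*k)² = 4*(-k*z)² = 4*(k²*z²) = 4*k²*z²)
E((0*7)*6, 284)/(-86111) = (4*((0*7)*6)²*284²)/(-86111) = (4*(0*6)²*80656)*(-1/86111) = (4*0²*80656)*(-1/86111) = (4*0*80656)*(-1/86111) = 0*(-1/86111) = 0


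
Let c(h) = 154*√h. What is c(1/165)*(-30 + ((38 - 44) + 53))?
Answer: 238*√165/15 ≈ 203.81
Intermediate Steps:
c(1/165)*(-30 + ((38 - 44) + 53)) = (154*√(1/165))*(-30 + ((38 - 44) + 53)) = (154*√(1/165))*(-30 + (-6 + 53)) = (154*(√165/165))*(-30 + 47) = (14*√165/15)*17 = 238*√165/15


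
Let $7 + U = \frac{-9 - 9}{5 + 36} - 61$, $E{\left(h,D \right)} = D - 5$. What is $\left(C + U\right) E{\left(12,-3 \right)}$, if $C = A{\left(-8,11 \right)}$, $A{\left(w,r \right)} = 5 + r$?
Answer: $\frac{17200}{41} \approx 419.51$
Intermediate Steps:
$E{\left(h,D \right)} = -5 + D$ ($E{\left(h,D \right)} = D - 5 = -5 + D$)
$U = - \frac{2806}{41}$ ($U = -7 - \left(61 - \frac{-9 - 9}{5 + 36}\right) = -7 - \left(61 + \frac{18}{41}\right) = -7 - \frac{2519}{41} = - \frac{2806}{41} \approx -68.439$)
$C = 16$ ($C = 5 + 11 = 16$)
$\left(C + U\right) E{\left(12,-3 \right)} = \left(16 - \frac{2806}{41}\right) \left(-5 - 3\right) = \left(- \frac{2150}{41}\right) \left(-8\right) = \frac{17200}{41}$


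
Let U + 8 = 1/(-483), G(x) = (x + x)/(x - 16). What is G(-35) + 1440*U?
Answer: -94603930/8211 ≈ -11522.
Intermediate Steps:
G(x) = 2*x/(-16 + x) (G(x) = (2*x)/(-16 + x) = 2*x/(-16 + x))
U = -3865/483 (U = -8 + 1/(-483) = -8 - 1/483 = -3865/483 ≈ -8.0021)
G(-35) + 1440*U = 2*(-35)/(-16 - 35) + 1440*(-3865/483) = 2*(-35)/(-51) - 1855200/161 = 2*(-35)*(-1/51) - 1855200/161 = 70/51 - 1855200/161 = -94603930/8211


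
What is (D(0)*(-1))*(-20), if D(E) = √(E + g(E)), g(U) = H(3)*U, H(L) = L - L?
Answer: 0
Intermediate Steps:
H(L) = 0
g(U) = 0 (g(U) = 0*U = 0)
D(E) = √E (D(E) = √(E + 0) = √E)
(D(0)*(-1))*(-20) = (√0*(-1))*(-20) = (0*(-1))*(-20) = 0*(-20) = 0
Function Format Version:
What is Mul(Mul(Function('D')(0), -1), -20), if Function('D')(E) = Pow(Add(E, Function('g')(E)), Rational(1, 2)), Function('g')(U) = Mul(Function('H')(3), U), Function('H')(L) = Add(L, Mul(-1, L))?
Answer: 0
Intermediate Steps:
Function('H')(L) = 0
Function('g')(U) = 0 (Function('g')(U) = Mul(0, U) = 0)
Function('D')(E) = Pow(E, Rational(1, 2)) (Function('D')(E) = Pow(Add(E, 0), Rational(1, 2)) = Pow(E, Rational(1, 2)))
Mul(Mul(Function('D')(0), -1), -20) = Mul(Mul(Pow(0, Rational(1, 2)), -1), -20) = Mul(Mul(0, -1), -20) = Mul(0, -20) = 0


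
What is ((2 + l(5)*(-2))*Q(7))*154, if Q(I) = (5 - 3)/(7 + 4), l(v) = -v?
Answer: 336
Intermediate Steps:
Q(I) = 2/11
((2 + l(5)*(-2))*Q(7))*154 = ((2 - 1*5*(-2))*(2/11))*154 = ((2 - 5*(-2))*(2/11))*154 = ((2 + 10)*(2/11))*154 = (12*(2/11))*154 = (24/11)*154 = 336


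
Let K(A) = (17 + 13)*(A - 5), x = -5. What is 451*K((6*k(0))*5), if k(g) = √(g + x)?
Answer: -67650 + 405900*I*√5 ≈ -67650.0 + 9.0762e+5*I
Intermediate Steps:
k(g) = √(-5 + g) (k(g) = √(g - 5) = √(-5 + g))
K(A) = -150 + 30*A (K(A) = 30*(-5 + A) = -150 + 30*A)
451*K((6*k(0))*5) = 451*(-150 + 30*((6*√(-5 + 0))*5)) = 451*(-150 + 30*((6*√(-5))*5)) = 451*(-150 + 30*((6*(I*√5))*5)) = 451*(-150 + 30*((6*I*√5)*5)) = 451*(-150 + 30*(30*I*√5)) = 451*(-150 + 900*I*√5) = -67650 + 405900*I*√5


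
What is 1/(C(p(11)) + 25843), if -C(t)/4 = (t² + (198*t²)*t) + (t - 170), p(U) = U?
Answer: -1/1028157 ≈ -9.7261e-7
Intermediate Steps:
C(t) = 680 - 792*t³ - 4*t - 4*t² (C(t) = -4*((t² + (198*t²)*t) + (t - 170)) = -4*((t² + 198*t³) + (-170 + t)) = -4*(-170 + t + t² + 198*t³) = 680 - 792*t³ - 4*t - 4*t²)
1/(C(p(11)) + 25843) = 1/((680 - 792*11³ - 4*11 - 4*11²) + 25843) = 1/((680 - 792*1331 - 44 - 4*121) + 25843) = 1/((680 - 1054152 - 44 - 484) + 25843) = 1/(-1054000 + 25843) = 1/(-1028157) = -1/1028157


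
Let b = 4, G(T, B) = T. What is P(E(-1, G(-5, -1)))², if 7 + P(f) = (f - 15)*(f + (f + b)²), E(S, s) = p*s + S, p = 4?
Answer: 93219025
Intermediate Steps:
E(S, s) = S + 4*s (E(S, s) = 4*s + S = S + 4*s)
P(f) = -7 + (-15 + f)*(f + (4 + f)²) (P(f) = -7 + (f - 15)*(f + (f + 4)²) = -7 + (-15 + f)*(f + (4 + f)²))
P(E(-1, G(-5, -1)))² = (-247 + (-1 + 4*(-5))³ - 119*(-1 + 4*(-5)) - 6*(-1 + 4*(-5))²)² = (-247 + (-1 - 20)³ - 119*(-1 - 20) - 6*(-1 - 20)²)² = (-247 + (-21)³ - 119*(-21) - 6*(-21)²)² = (-247 - 9261 + 2499 - 6*441)² = (-247 - 9261 + 2499 - 2646)² = (-9655)² = 93219025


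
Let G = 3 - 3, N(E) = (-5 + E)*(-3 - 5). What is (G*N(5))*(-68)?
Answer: 0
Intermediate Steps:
N(E) = 40 - 8*E (N(E) = (-5 + E)*(-8) = 40 - 8*E)
G = 0
(G*N(5))*(-68) = (0*(40 - 8*5))*(-68) = (0*(40 - 40))*(-68) = (0*0)*(-68) = 0*(-68) = 0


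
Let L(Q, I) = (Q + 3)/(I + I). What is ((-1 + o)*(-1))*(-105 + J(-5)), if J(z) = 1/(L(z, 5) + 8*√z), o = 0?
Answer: -840110/8001 - 200*I*√5/8001 ≈ -105.0 - 0.055895*I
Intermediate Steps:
L(Q, I) = (3 + Q)/(2*I) (L(Q, I) = (3 + Q)/((2*I)) = (3 + Q)*(1/(2*I)) = (3 + Q)/(2*I))
J(z) = 1/(3/10 + 8*√z + z/10) (J(z) = 1/((½)*(3 + z)/5 + 8*√z) = 1/((½)*(⅕)*(3 + z) + 8*√z) = 1/((3/10 + z/10) + 8*√z) = 1/(3/10 + 8*√z + z/10))
((-1 + o)*(-1))*(-105 + J(-5)) = ((-1 + 0)*(-1))*(-105 + 10/(3 - 5 + 80*√(-5))) = (-1*(-1))*(-105 + 10/(3 - 5 + 80*(I*√5))) = 1*(-105 + 10/(3 - 5 + 80*I*√5)) = 1*(-105 + 10/(-2 + 80*I*√5)) = -105 + 10/(-2 + 80*I*√5)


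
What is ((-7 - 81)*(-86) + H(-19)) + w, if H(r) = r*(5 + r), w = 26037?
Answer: 33871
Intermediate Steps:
((-7 - 81)*(-86) + H(-19)) + w = ((-7 - 81)*(-86) - 19*(5 - 19)) + 26037 = (-88*(-86) - 19*(-14)) + 26037 = (7568 + 266) + 26037 = 7834 + 26037 = 33871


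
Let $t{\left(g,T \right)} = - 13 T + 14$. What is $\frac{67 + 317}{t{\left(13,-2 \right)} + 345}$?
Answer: $\frac{384}{385} \approx 0.9974$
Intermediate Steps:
$t{\left(g,T \right)} = 14 - 13 T$
$\frac{67 + 317}{t{\left(13,-2 \right)} + 345} = \frac{67 + 317}{\left(14 - -26\right) + 345} = \frac{384}{\left(14 + 26\right) + 345} = \frac{384}{40 + 345} = \frac{384}{385}$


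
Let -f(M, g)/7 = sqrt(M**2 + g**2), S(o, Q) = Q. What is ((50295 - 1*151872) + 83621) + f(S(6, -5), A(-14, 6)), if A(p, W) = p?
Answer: -17956 - 7*sqrt(221) ≈ -18060.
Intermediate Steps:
f(M, g) = -7*sqrt(M**2 + g**2)
((50295 - 1*151872) + 83621) + f(S(6, -5), A(-14, 6)) = ((50295 - 1*151872) + 83621) - 7*sqrt((-5)**2 + (-14)**2) = ((50295 - 151872) + 83621) - 7*sqrt(25 + 196) = (-101577 + 83621) - 7*sqrt(221) = -17956 - 7*sqrt(221)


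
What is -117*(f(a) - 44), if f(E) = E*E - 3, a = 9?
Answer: -3978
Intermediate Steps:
f(E) = -3 + E**2 (f(E) = E**2 - 3 = -3 + E**2)
-117*(f(a) - 44) = -117*((-3 + 9**2) - 44) = -117*((-3 + 81) - 44) = -117*(78 - 44) = -117*34 = -3978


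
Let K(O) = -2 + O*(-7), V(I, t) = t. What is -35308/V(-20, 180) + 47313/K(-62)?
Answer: -62377/720 ≈ -86.635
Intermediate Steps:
K(O) = -2 - 7*O
-35308/V(-20, 180) + 47313/K(-62) = -35308/180 + 47313/(-2 - 7*(-62)) = -35308*1/180 + 47313/(-2 + 434) = -8827/45 + 47313/432 = -8827/45 + 47313*(1/432) = -8827/45 + 5257/48 = -62377/720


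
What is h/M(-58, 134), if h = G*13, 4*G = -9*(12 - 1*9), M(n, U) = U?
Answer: -351/536 ≈ -0.65485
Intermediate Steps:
G = -27/4 (G = (-9*(12 - 1*9))/4 = (-9*(12 - 9))/4 = (-9*3)/4 = (¼)*(-27) = -27/4 ≈ -6.7500)
h = -351/4 (h = -27/4*13 = -351/4 ≈ -87.750)
h/M(-58, 134) = -351/4/134 = -351/4*1/134 = -351/536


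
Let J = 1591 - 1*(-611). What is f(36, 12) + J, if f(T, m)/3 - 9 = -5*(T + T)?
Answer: 1149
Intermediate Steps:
f(T, m) = 27 - 30*T (f(T, m) = 27 + 3*(-5*(T + T)) = 27 + 3*(-10*T) = 27 - 30*T)
J = 2202 (J = 1591 + 611 = 2202)
f(36, 12) + J = (27 - 30*36) + 2202 = (27 - 1080) + 2202 = -1053 + 2202 = 1149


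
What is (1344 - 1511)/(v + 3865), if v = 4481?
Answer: -167/8346 ≈ -0.020010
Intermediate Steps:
(1344 - 1511)/(v + 3865) = (1344 - 1511)/(4481 + 3865) = -167/8346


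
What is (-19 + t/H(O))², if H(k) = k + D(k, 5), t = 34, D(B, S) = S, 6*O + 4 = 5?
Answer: 148225/961 ≈ 154.24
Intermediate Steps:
O = ⅙ (O = -⅔ + (⅙)*5 = -⅔ + ⅚ = ⅙ ≈ 0.16667)
H(k) = 5 + k (H(k) = k + 5 = 5 + k)
(-19 + t/H(O))² = (-19 + 34/(5 + ⅙))² = (-19 + 34/(31/6))² = (-19 + 34*(6/31))² = (-19 + 204/31)² = (-385/31)² = 148225/961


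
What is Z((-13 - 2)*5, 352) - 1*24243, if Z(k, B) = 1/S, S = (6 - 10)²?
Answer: -387887/16 ≈ -24243.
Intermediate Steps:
S = 16 (S = (-4)² = 16)
Z(k, B) = 1/16
Z((-13 - 2)*5, 352) - 1*24243 = 1/16 - 1*24243 = 1/16 - 24243 = -387887/16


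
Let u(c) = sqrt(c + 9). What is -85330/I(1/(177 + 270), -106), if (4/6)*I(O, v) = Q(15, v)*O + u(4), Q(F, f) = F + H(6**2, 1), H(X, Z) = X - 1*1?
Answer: 1271417000/2595017 - 11366467980*sqrt(13)/2595017 ≈ -15303.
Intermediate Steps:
H(X, Z) = -1 + X (H(X, Z) = X - 1 = -1 + X)
u(c) = sqrt(9 + c)
Q(F, f) = 35 + F (Q(F, f) = F + (-1 + 6**2) = F + (-1 + 36) = F + 35 = 35 + F)
I(O, v) = 75*O + 3*sqrt(13)/2 (I(O, v) = 3*((35 + 15)*O + sqrt(9 + 4))/2 = 3*(50*O + sqrt(13))/2 = 3*(sqrt(13) + 50*O)/2 = 75*O + 3*sqrt(13)/2)
-85330/I(1/(177 + 270), -106) = -85330/(75/(177 + 270) + 3*sqrt(13)/2) = -85330/(75/447 + 3*sqrt(13)/2) = -85330/(75*(1/447) + 3*sqrt(13)/2) = -85330/(25/149 + 3*sqrt(13)/2)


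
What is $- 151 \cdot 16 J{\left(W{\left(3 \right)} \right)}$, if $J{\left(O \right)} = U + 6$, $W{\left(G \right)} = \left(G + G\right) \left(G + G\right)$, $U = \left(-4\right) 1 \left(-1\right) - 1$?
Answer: $-21744$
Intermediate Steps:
$U = 3$ ($U = \left(-4\right) \left(-1\right) - 1 = 4 - 1 = 3$)
$W{\left(G \right)} = 4 G^{2}$ ($W{\left(G \right)} = 2 G 2 G = 4 G^{2}$)
$J{\left(O \right)} = 9$ ($J{\left(O \right)} = 3 + 6 = 9$)
$- 151 \cdot 16 J{\left(W{\left(3 \right)} \right)} = - 151 \cdot 16 \cdot 9 = \left(-151\right) 144 = -21744$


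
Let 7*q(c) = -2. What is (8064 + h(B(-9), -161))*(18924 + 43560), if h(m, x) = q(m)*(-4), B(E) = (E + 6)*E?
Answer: 3527596704/7 ≈ 5.0394e+8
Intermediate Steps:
B(E) = E*(6 + E) (B(E) = (6 + E)*E = E*(6 + E))
q(c) = -2/7 (q(c) = (1/7)*(-2) = -2/7)
h(m, x) = 8/7 (h(m, x) = -2/7*(-4) = 8/7)
(8064 + h(B(-9), -161))*(18924 + 43560) = (8064 + 8/7)*(18924 + 43560) = (56456/7)*62484 = 3527596704/7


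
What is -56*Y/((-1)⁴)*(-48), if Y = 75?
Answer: 201600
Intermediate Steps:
-56*Y/((-1)⁴)*(-48) = -4200/((-1)⁴)*(-48) = -4200/1*(-48) = -4200*(-48) = 201600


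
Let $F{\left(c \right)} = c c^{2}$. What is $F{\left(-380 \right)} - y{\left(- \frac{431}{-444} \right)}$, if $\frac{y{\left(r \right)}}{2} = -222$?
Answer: $-54871556$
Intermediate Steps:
$y{\left(r \right)} = -444$ ($y{\left(r \right)} = 2 \left(-222\right) = -444$)
$F{\left(c \right)} = c^{3}$
$F{\left(-380 \right)} - y{\left(- \frac{431}{-444} \right)} = \left(-380\right)^{3} - -444 = -54872000 + 444 = -54871556$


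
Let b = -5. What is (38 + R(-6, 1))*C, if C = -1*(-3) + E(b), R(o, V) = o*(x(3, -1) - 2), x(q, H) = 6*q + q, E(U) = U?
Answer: 152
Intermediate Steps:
x(q, H) = 7*q
R(o, V) = 19*o (R(o, V) = o*(7*3 - 2) = o*(21 - 2) = o*19 = 19*o)
C = -2 (C = -1*(-3) - 5 = 3 - 5 = -2)
(38 + R(-6, 1))*C = (38 + 19*(-6))*(-2) = (38 - 114)*(-2) = -76*(-2) = 152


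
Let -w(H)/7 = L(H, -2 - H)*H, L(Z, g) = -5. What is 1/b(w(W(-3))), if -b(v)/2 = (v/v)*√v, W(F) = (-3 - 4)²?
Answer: -√35/490 ≈ -0.012074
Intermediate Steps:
W(F) = 49 (W(F) = (-7)² = 49)
w(H) = 35*H (w(H) = -(-35)*H = 35*H)
b(v) = -2*√v (b(v) = -2*v/v*√v = -2*√v)
1/b(w(W(-3))) = 1/(-2*7*√35) = 1/(-14*√35) = -√35/490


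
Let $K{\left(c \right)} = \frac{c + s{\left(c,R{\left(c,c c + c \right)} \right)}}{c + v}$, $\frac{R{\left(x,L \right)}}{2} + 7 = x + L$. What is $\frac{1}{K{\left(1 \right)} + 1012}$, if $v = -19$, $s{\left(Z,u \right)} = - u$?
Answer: $\frac{2}{2023} \approx 0.00098863$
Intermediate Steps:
$R{\left(x,L \right)} = -14 + 2 L + 2 x$ ($R{\left(x,L \right)} = -14 + 2 \left(x + L\right) = -14 + 2 \left(L + x\right) = -14 + \left(2 L + 2 x\right) = -14 + 2 L + 2 x$)
$K{\left(c \right)} = \frac{14 - 3 c - 2 c^{2}}{-19 + c}$ ($K{\left(c \right)} = \frac{c - \left(-14 + 2 \left(c c + c\right) + 2 c\right)}{c - 19} = \frac{c - \left(-14 + 2 \left(c^{2} + c\right) + 2 c\right)}{-19 + c} = \frac{c - \left(-14 + 2 \left(c + c^{2}\right) + 2 c\right)}{-19 + c} = \frac{c - \left(-14 + \left(2 c + 2 c^{2}\right) + 2 c\right)}{-19 + c} = \frac{c - \left(-14 + 2 c^{2} + 4 c\right)}{-19 + c} = \frac{14 - 3 c - 2 c^{2}}{-19 + c}$)
$\frac{1}{K{\left(1 \right)} + 1012} = \frac{1}{\frac{14 - 1 - 2 \left(1 + 1\right)}{-19 + 1} + 1012} = \frac{1}{\frac{14 - 1 - 2 \cdot 2}{-18} + 1012} = \frac{1}{- \frac{14 - 1 - 4}{18} + 1012} = \frac{1}{\left(- \frac{1}{18}\right) 9 + 1012} = \frac{1}{- \frac{1}{2} + 1012} = \frac{1}{\frac{2023}{2}} = \frac{2}{2023}$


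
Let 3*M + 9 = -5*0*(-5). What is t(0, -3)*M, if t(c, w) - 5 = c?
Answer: -15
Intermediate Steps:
t(c, w) = 5 + c
M = -3 (M = -3 + (-5*0*(-5))/3 = -3 + (0*(-5))/3 = -3 + (⅓)*0 = -3 + 0 = -3)
t(0, -3)*M = (5 + 0)*(-3) = 5*(-3) = -15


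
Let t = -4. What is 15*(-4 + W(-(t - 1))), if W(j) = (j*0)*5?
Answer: -60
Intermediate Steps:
W(j) = 0 (W(j) = 0*5 = 0)
15*(-4 + W(-(t - 1))) = 15*(-4 + 0) = 15*(-4) = -60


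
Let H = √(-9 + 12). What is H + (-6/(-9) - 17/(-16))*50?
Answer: 2075/24 + √3 ≈ 88.190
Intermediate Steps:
H = √3 ≈ 1.7320
H + (-6/(-9) - 17/(-16))*50 = √3 + (-6/(-9) - 17/(-16))*50 = √3 + (-6*(-⅑) - 17*(-1/16))*50 = √3 + (⅔ + 17/16)*50 = √3 + (83/48)*50 = √3 + 2075/24 = 2075/24 + √3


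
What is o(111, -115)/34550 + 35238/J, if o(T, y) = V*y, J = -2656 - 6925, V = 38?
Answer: -125934187/33102355 ≈ -3.8044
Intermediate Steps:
J = -9581
o(T, y) = 38*y
o(111, -115)/34550 + 35238/J = (38*(-115))/34550 + 35238/(-9581) = -4370*1/34550 + 35238*(-1/9581) = -437/3455 - 35238/9581 = -125934187/33102355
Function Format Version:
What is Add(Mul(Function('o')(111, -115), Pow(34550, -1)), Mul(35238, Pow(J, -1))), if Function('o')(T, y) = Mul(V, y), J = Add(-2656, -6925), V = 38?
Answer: Rational(-125934187, 33102355) ≈ -3.8044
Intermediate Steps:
J = -9581
Function('o')(T, y) = Mul(38, y)
Add(Mul(Function('o')(111, -115), Pow(34550, -1)), Mul(35238, Pow(J, -1))) = Add(Mul(Mul(38, -115), Pow(34550, -1)), Mul(35238, Pow(-9581, -1))) = Add(Mul(-4370, Rational(1, 34550)), Mul(35238, Rational(-1, 9581))) = Add(Rational(-437, 3455), Rational(-35238, 9581)) = Rational(-125934187, 33102355)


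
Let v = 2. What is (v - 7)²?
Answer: 25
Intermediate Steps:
(v - 7)² = (2 - 7)² = (-5)² = 25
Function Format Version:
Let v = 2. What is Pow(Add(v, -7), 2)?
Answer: 25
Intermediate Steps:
Pow(Add(v, -7), 2) = Pow(Add(2, -7), 2) = Pow(-5, 2) = 25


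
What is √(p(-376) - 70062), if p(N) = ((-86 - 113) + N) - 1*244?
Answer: I*√70881 ≈ 266.23*I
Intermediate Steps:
p(N) = -443 + N (p(N) = (-199 + N) - 244 = -443 + N)
√(p(-376) - 70062) = √((-443 - 376) - 70062) = √(-819 - 70062) = √(-70881) = I*√70881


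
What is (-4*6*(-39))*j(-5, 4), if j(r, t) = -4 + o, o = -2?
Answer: -5616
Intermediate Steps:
j(r, t) = -6 (j(r, t) = -4 - 2 = -6)
(-4*6*(-39))*j(-5, 4) = (-4*6*(-39))*(-6) = -24*(-39)*(-6) = 936*(-6) = -5616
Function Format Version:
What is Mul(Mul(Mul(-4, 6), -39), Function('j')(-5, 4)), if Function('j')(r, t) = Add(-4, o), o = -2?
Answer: -5616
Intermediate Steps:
Function('j')(r, t) = -6 (Function('j')(r, t) = Add(-4, -2) = -6)
Mul(Mul(Mul(-4, 6), -39), Function('j')(-5, 4)) = Mul(Mul(Mul(-4, 6), -39), -6) = Mul(Mul(-24, -39), -6) = Mul(936, -6) = -5616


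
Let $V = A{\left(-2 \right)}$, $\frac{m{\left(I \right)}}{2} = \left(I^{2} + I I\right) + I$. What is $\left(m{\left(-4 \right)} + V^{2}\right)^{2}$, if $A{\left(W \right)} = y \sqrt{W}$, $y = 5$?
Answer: $36$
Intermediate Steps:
$m{\left(I \right)} = 2 I + 4 I^{2}$ ($m{\left(I \right)} = 2 \left(\left(I^{2} + I I\right) + I\right) = 2 \left(\left(I^{2} + I^{2}\right) + I\right) = 2 \left(2 I^{2} + I\right) = 2 \left(I + 2 I^{2}\right) = 2 I + 4 I^{2}$)
$A{\left(W \right)} = 5 \sqrt{W}$
$V = 5 i \sqrt{2}$ ($V = 5 \sqrt{-2} = 5 i \sqrt{2} \approx 7.0711 i$)
$\left(m{\left(-4 \right)} + V^{2}\right)^{2} = \left(2 \left(-4\right) \left(1 + 2 \left(-4\right)\right) + \left(5 i \sqrt{2}\right)^{2}\right)^{2} = \left(2 \left(-4\right) \left(1 - 8\right) - 50\right)^{2} = \left(2 \left(-4\right) \left(-7\right) - 50\right)^{2} = \left(56 - 50\right)^{2} = 6^{2} = 36$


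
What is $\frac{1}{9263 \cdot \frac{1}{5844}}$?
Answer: $\frac{5844}{9263} \approx 0.6309$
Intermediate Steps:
$\frac{1}{9263 \cdot \frac{1}{5844}} = \frac{1}{\frac{9263}{5844}} = \frac{5844}{9263}$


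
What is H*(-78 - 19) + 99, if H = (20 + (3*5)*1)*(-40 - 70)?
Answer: 373549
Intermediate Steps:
H = -3850 (H = (20 + 15*1)*(-110) = (20 + 15)*(-110) = 35*(-110) = -3850)
H*(-78 - 19) + 99 = -3850*(-78 - 19) + 99 = -3850*(-97) + 99 = 373450 + 99 = 373549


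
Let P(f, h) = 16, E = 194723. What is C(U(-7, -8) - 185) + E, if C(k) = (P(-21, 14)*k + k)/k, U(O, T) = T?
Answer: 194740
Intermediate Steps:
C(k) = 17 (C(k) = (16*k + k)/k = (17*k)/k = 17)
C(U(-7, -8) - 185) + E = 17 + 194723 = 194740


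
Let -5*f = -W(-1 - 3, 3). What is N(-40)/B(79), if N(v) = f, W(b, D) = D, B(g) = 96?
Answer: 1/160 ≈ 0.0062500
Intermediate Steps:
f = ⅗ (f = -(-1)*3/5 = -⅕*(-3) = ⅗ ≈ 0.60000)
N(v) = ⅗
N(-40)/B(79) = (⅗)/96 = (⅗)*(1/96) = 1/160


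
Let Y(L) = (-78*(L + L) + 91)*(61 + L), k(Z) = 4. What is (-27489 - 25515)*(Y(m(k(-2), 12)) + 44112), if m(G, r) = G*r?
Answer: 40397581644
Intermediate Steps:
Y(L) = (61 + L)*(91 - 156*L) (Y(L) = (-156*L + 91)*(61 + L) = (91 - 156*L)*(61 + L) = (61 + L)*(91 - 156*L))
(-27489 - 25515)*(Y(m(k(-2), 12)) + 44112) = (-27489 - 25515)*((5551 - 37700*12 - 156*(4*12)²) + 44112) = -53004*((5551 - 9425*48 - 156*48²) + 44112) = -53004*((5551 - 452400 - 156*2304) + 44112) = -53004*((5551 - 452400 - 359424) + 44112) = -53004*(-806273 + 44112) = -53004*(-762161) = 40397581644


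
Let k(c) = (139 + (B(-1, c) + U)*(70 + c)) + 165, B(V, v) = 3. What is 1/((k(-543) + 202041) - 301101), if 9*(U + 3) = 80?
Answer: -9/926644 ≈ -9.7125e-6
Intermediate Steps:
U = 53/9 (U = -3 + (⅑)*80 = -3 + 80/9 = 53/9 ≈ 5.8889)
k(c) = 8336/9 + 80*c/9 (k(c) = (139 + (3 + 53/9)*(70 + c)) + 165 = (139 + 80*(70 + c)/9) + 165 = (139 + (5600/9 + 80*c/9)) + 165 = (6851/9 + 80*c/9) + 165 = 8336/9 + 80*c/9)
1/((k(-543) + 202041) - 301101) = 1/(((8336/9 + (80/9)*(-543)) + 202041) - 301101) = 1/(((8336/9 - 14480/3) + 202041) - 301101) = 1/((-35104/9 + 202041) - 301101) = 1/(1783265/9 - 301101) = 1/(-926644/9) = -9/926644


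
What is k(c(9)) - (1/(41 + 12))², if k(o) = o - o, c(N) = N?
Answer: -1/2809 ≈ -0.00035600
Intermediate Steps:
k(o) = 0
k(c(9)) - (1/(41 + 12))² = 0 - (1/(41 + 12))² = 0 - (1/53)² = 0 - 1*1/2809 = 0 - 1/2809 = -1/2809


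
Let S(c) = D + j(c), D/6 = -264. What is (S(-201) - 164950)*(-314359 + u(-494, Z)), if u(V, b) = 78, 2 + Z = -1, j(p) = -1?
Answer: 52338786335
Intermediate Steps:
D = -1584 (D = 6*(-264) = -1584)
Z = -3 (Z = -2 - 1 = -3)
S(c) = -1585 (S(c) = -1584 - 1 = -1585)
(S(-201) - 164950)*(-314359 + u(-494, Z)) = (-1585 - 164950)*(-314359 + 78) = -166535*(-314281) = 52338786335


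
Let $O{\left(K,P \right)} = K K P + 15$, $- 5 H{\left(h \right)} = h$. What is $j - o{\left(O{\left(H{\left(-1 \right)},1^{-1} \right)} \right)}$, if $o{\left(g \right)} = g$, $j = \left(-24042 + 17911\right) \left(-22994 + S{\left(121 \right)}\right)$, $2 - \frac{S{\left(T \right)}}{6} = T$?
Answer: $\frac{3633843324}{25} \approx 1.4535 \cdot 10^{8}$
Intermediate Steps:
$S{\left(T \right)} = 12 - 6 T$
$H{\left(h \right)} = - \frac{h}{5}$
$O{\left(K,P \right)} = 15 + P K^{2}$ ($O{\left(K,P \right)} = K^{2} P + 15 = P K^{2} + 15 = 15 + P K^{2}$)
$j = 145353748$ ($j = \left(-24042 + 17911\right) \left(-22994 + \left(12 - 726\right)\right) = - 6131 \left(-22994 + \left(12 - 726\right)\right) = - 6131 \left(-22994 - 714\right) = \left(-6131\right) \left(-23708\right) = 145353748$)
$j - o{\left(O{\left(H{\left(-1 \right)},1^{-1} \right)} \right)} = 145353748 - \left(15 + \frac{\left(\left(- \frac{1}{5}\right) \left(-1\right)\right)^{2}}{1}\right) = 145353748 - \left(15 + 1 \left(\frac{1}{5}\right)^{2}\right) = 145353748 - \left(15 + 1 \cdot \frac{1}{25}\right) = 145353748 - \left(15 + \frac{1}{25}\right) = 145353748 - \frac{376}{25} = \frac{3633843324}{25}$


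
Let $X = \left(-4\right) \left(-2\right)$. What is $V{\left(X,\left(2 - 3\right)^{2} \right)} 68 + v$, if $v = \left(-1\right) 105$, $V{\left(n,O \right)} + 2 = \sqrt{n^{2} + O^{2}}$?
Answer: $-241 + 68 \sqrt{65} \approx 307.23$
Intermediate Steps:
$X = 8$
$V{\left(n,O \right)} = -2 + \sqrt{O^{2} + n^{2}}$ ($V{\left(n,O \right)} = -2 + \sqrt{n^{2} + O^{2}} = -2 + \sqrt{O^{2} + n^{2}}$)
$v = -105$
$V{\left(X,\left(2 - 3\right)^{2} \right)} 68 + v = \left(-2 + \sqrt{\left(\left(2 - 3\right)^{2}\right)^{2} + 8^{2}}\right) 68 - 105 = \left(-2 + \sqrt{\left(\left(-1\right)^{2}\right)^{2} + 64}\right) 68 - 105 = \left(-2 + \sqrt{1^{2} + 64}\right) 68 - 105 = \left(-2 + \sqrt{1 + 64}\right) 68 - 105 = \left(-2 + \sqrt{65}\right) 68 - 105 = \left(-136 + 68 \sqrt{65}\right) - 105 = -241 + 68 \sqrt{65}$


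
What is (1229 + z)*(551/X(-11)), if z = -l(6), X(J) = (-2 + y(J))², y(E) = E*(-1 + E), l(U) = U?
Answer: 673873/16900 ≈ 39.874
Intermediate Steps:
X(J) = (-2 + J*(-1 + J))²
z = -6 (z = -1*6 = -6)
(1229 + z)*(551/X(-11)) = (1229 - 6)*(551/((-2 - 11*(-1 - 11))²)) = 1223*(551/((-2 - 11*(-12))²)) = 1223*(551/((-2 + 132)²)) = 1223*(551/(130²)) = 1223*(551/16900) = 673873/16900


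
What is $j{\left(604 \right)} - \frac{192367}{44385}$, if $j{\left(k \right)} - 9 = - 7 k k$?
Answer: $- \frac{113346300022}{44385} \approx -2.5537 \cdot 10^{6}$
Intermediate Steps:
$j{\left(k \right)} = 9 - 7 k^{2}$ ($j{\left(k \right)} = 9 + - 7 k k = 9 - 7 k^{2}$)
$j{\left(604 \right)} - \frac{192367}{44385} = \left(9 - 7 \cdot 604^{2}\right) - \frac{192367}{44385} = \left(9 - 2553712\right) - \frac{192367}{44385} = -2553703 - \frac{192367}{44385} = - \frac{113346300022}{44385}$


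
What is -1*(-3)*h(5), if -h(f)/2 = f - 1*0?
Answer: -30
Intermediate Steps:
h(f) = -2*f (h(f) = -2*(f - 1*0) = -2*(f + 0) = -2*f)
-1*(-3)*h(5) = -1*(-3)*(-2*5) = -(-3)*(-10) = -1*30 = -30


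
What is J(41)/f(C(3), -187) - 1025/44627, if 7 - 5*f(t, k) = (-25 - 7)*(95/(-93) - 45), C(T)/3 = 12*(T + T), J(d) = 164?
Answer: -3542971745/6083061743 ≈ -0.58243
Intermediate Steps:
C(T) = 72*T (C(T) = 3*(12*(T + T)) = 3*(12*(2*T)) = 3*(24*T) = 72*T)
f(t, k) = -136309/465 (f(t, k) = 7/5 - (-25 - 7)*(95/(-93) - 45)/5 = 7/5 - (-32)*(95*(-1/93) - 45)/5 = 7/5 - (-32)*(-95/93 - 45)/5 = 7/5 - (-32)*(-4280)/(5*93) = 7/5 - ⅕*136960/93 = 7/5 - 27392/93 = -136309/465)
J(41)/f(C(3), -187) - 1025/44627 = 164/(-136309/465) - 1025/44627 = 164*(-465/136309) - 1025*1/44627 = -76260/136309 - 1025/44627 = -3542971745/6083061743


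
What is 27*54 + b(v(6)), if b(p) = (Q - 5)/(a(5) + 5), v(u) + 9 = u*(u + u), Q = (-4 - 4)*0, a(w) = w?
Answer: 2915/2 ≈ 1457.5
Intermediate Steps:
Q = 0 (Q = -8*0 = 0)
v(u) = -9 + 2*u² (v(u) = -9 + u*(u + u) = -9 + u*(2*u) = -9 + 2*u²)
b(p) = -½ (b(p) = (0 - 5)/(5 + 5) = -5/10 = -5*⅒ = -½)
27*54 + b(v(6)) = 27*54 - ½ = 1458 - ½ = 2915/2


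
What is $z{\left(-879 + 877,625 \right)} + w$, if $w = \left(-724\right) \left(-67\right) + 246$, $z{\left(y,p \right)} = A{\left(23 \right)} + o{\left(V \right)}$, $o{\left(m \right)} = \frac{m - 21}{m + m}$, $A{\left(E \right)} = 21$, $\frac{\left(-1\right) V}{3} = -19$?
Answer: $\frac{926731}{19} \approx 48775.0$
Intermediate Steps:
$V = 57$ ($V = \left(-3\right) \left(-19\right) = 57$)
$o{\left(m \right)} = \frac{-21 + m}{2 m}$
$z{\left(y,p \right)} = \frac{405}{19}$ ($z{\left(y,p \right)} = 21 + \frac{-21 + 57}{2 \cdot 57} = 21 + \frac{1}{2} \cdot \frac{1}{57} \cdot 36 = 21 + \frac{6}{19} = \frac{405}{19}$)
$w = 48754$ ($w = 48508 + 246 = 48754$)
$z{\left(-879 + 877,625 \right)} + w = \frac{405}{19} + 48754 = \frac{926731}{19}$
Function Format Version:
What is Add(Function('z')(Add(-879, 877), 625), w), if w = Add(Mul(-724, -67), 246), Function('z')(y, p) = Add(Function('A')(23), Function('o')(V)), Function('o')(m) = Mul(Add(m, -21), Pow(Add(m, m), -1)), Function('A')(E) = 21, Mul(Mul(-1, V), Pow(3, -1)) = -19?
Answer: Rational(926731, 19) ≈ 48775.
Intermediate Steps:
V = 57 (V = Mul(-3, -19) = 57)
Function('o')(m) = Mul(Rational(1, 2), Pow(m, -1), Add(-21, m)) (Function('o')(m) = Mul(Add(-21, m), Pow(Mul(2, m), -1)) = Mul(Add(-21, m), Mul(Rational(1, 2), Pow(m, -1))) = Mul(Rational(1, 2), Pow(m, -1), Add(-21, m)))
Function('z')(y, p) = Rational(405, 19) (Function('z')(y, p) = Add(21, Mul(Rational(1, 2), Pow(57, -1), Add(-21, 57))) = Add(21, Mul(Rational(1, 2), Rational(1, 57), 36)) = Add(21, Rational(6, 19)) = Rational(405, 19))
w = 48754 (w = Add(48508, 246) = 48754)
Add(Function('z')(Add(-879, 877), 625), w) = Add(Rational(405, 19), 48754) = Rational(926731, 19)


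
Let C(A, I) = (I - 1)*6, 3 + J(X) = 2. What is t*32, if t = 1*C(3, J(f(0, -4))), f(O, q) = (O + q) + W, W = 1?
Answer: -384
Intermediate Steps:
f(O, q) = 1 + O + q (f(O, q) = (O + q) + 1 = 1 + O + q)
J(X) = -1 (J(X) = -3 + 2 = -1)
C(A, I) = -6 + 6*I (C(A, I) = (-1 + I)*6 = -6 + 6*I)
t = -12 (t = 1*(-6 + 6*(-1)) = 1*(-6 - 6) = 1*(-12) = -12)
t*32 = -12*32 = -384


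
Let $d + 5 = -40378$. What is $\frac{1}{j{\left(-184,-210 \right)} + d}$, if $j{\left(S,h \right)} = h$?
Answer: $- \frac{1}{40593} \approx -2.4635 \cdot 10^{-5}$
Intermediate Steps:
$d = -40383$ ($d = -5 - 40378 = -40383$)
$\frac{1}{j{\left(-184,-210 \right)} + d} = \frac{1}{-210 - 40383} = \frac{1}{-40593} = - \frac{1}{40593}$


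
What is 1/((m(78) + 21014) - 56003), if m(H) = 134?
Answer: -1/34855 ≈ -2.8690e-5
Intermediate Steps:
1/((m(78) + 21014) - 56003) = 1/((134 + 21014) - 56003) = 1/(21148 - 56003) = 1/(-34855) = -1/34855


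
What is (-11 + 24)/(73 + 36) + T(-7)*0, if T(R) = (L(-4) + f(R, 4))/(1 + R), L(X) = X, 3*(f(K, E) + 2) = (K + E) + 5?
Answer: 13/109 ≈ 0.11927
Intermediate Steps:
f(K, E) = -⅓ + E/3 + K/3 (f(K, E) = -2 + ((K + E) + 5)/3 = -2 + ((E + K) + 5)/3 = -2 + (5 + E + K)/3 = -2 + (5/3 + E/3 + K/3) = -⅓ + E/3 + K/3)
T(R) = (-3 + R/3)/(1 + R) (T(R) = (-4 + (-⅓ + (⅓)*4 + R/3))/(1 + R) = (-4 + (-⅓ + 4/3 + R/3))/(1 + R) = (-4 + (1 + R/3))/(1 + R) = (-3 + R/3)/(1 + R))
(-11 + 24)/(73 + 36) + T(-7)*0 = (-11 + 24)/(73 + 36) + ((-9 - 7)/(3*(1 - 7)))*0 = 13/109 + ((⅓)*(-16)/(-6))*0 = 13*(1/109) + ((⅓)*(-⅙)*(-16))*0 = 13/109 + (8/9)*0 = 13/109 + 0 = 13/109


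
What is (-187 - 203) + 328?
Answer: -62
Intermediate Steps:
(-187 - 203) + 328 = -390 + 328 = -62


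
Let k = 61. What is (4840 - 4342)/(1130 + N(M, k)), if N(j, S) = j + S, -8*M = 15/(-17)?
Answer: 22576/53997 ≈ 0.41810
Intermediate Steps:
M = 15/136 (M = -15/(8*(-17)) = -15*(-1)/(8*17) = -1/8*(-15/17) = 15/136 ≈ 0.11029)
N(j, S) = S + j
(4840 - 4342)/(1130 + N(M, k)) = (4840 - 4342)/(1130 + (61 + 15/136)) = 498/(1130 + 8311/136) = 498/(161991/136) = 498*(136/161991) = 22576/53997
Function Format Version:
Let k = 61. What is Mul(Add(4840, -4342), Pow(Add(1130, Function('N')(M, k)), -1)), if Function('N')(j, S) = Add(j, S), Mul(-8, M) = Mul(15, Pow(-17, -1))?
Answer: Rational(22576, 53997) ≈ 0.41810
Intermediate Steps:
M = Rational(15, 136) (M = Mul(Rational(-1, 8), Mul(15, Pow(-17, -1))) = Mul(Rational(-1, 8), Mul(15, Rational(-1, 17))) = Mul(Rational(-1, 8), Rational(-15, 17)) = Rational(15, 136) ≈ 0.11029)
Function('N')(j, S) = Add(S, j)
Mul(Add(4840, -4342), Pow(Add(1130, Function('N')(M, k)), -1)) = Mul(Add(4840, -4342), Pow(Add(1130, Add(61, Rational(15, 136))), -1)) = Mul(498, Pow(Add(1130, Rational(8311, 136)), -1)) = Mul(498, Pow(Rational(161991, 136), -1)) = Mul(498, Rational(136, 161991)) = Rational(22576, 53997)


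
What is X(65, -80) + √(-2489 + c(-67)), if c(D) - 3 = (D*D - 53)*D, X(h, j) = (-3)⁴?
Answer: 81 + I*√299698 ≈ 81.0 + 547.45*I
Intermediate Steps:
X(h, j) = 81
c(D) = 3 + D*(-53 + D²) (c(D) = 3 + (D*D - 53)*D = 3 + (D² - 53)*D = 3 + (-53 + D²)*D = 3 + D*(-53 + D²))
X(65, -80) + √(-2489 + c(-67)) = 81 + √(-2489 + (3 + (-67)³ - 53*(-67))) = 81 + √(-2489 + (3 - 300763 + 3551)) = 81 + √(-2489 - 297209) = 81 + √(-299698) = 81 + I*√299698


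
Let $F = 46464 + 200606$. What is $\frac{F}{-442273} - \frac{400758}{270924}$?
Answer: $- \frac{40696939269}{19970395042} \approx -2.0379$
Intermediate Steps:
$F = 247070$
$\frac{F}{-442273} - \frac{400758}{270924} = \frac{247070}{-442273} - \frac{400758}{270924} = 247070 \left(- \frac{1}{442273}\right) - \frac{66793}{45154} = - \frac{247070}{442273} - \frac{66793}{45154} = - \frac{40696939269}{19970395042}$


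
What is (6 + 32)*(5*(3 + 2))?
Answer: 950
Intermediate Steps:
(6 + 32)*(5*(3 + 2)) = 38*(5*5) = 38*25 = 950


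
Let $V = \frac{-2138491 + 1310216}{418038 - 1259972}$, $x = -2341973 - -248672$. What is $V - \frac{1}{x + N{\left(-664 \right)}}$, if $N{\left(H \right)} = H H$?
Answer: $\frac{1368646593309}{1391215951270} \approx 0.98378$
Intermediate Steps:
$N{\left(H \right)} = H^{2}$
$x = -2093301$ ($x = -2341973 + 248672 = -2093301$)
$V = \frac{828275}{841934}$ ($V = - \frac{828275}{-841934} = \left(-828275\right) \left(- \frac{1}{841934}\right) = \frac{828275}{841934} \approx 0.98378$)
$V - \frac{1}{x + N{\left(-664 \right)}} = \frac{828275}{841934} - \frac{1}{-2093301 + \left(-664\right)^{2}} = \frac{828275}{841934} - \frac{1}{-2093301 + 440896} = \frac{828275}{841934} - \frac{1}{-1652405} = \frac{828275}{841934} - - \frac{1}{1652405} = \frac{828275}{841934} + \frac{1}{1652405} = \frac{1368646593309}{1391215951270}$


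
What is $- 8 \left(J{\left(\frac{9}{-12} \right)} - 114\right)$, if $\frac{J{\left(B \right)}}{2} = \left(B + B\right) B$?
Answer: $894$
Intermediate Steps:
$J{\left(B \right)} = 4 B^{2}$ ($J{\left(B \right)} = 2 \left(B + B\right) B = 2 \cdot 2 B B = 2 \cdot 2 B^{2} = 4 B^{2}$)
$- 8 \left(J{\left(\frac{9}{-12} \right)} - 114\right) = - 8 \left(4 \left(\frac{9}{-12}\right)^{2} - 114\right) = - 8 \left(4 \left(9 \left(- \frac{1}{12}\right)\right)^{2} - 114\right) = - 8 \left(4 \left(- \frac{3}{4}\right)^{2} - 114\right) = - 8 \left(4 \cdot \frac{9}{16} - 114\right) = - 8 \left(\frac{9}{4} - 114\right) = \left(-8\right) \left(- \frac{447}{4}\right) = 894$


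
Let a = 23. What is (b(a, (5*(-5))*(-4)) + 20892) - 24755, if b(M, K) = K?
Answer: -3763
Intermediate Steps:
(b(a, (5*(-5))*(-4)) + 20892) - 24755 = ((5*(-5))*(-4) + 20892) - 24755 = (-25*(-4) + 20892) - 24755 = (100 + 20892) - 24755 = 20992 - 24755 = -3763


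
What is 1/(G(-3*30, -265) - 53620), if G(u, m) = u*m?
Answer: -1/29770 ≈ -3.3591e-5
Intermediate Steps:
G(u, m) = m*u
1/(G(-3*30, -265) - 53620) = 1/(-(-795)*30 - 53620) = 1/(-265*(-90) - 53620) = 1/(23850 - 53620) = 1/(-29770) = -1/29770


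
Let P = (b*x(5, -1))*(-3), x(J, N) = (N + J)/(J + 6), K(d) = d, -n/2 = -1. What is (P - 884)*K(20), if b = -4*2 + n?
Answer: -193040/11 ≈ -17549.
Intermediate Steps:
n = 2 (n = -2*(-1) = 2)
b = -6 (b = -4*2 + 2 = -8 + 2 = -6)
x(J, N) = (J + N)/(6 + J)
P = 72/11 (P = -6*(5 - 1)/(6 + 5)*(-3) = -6*4/11*(-3) = -24/11*(-3) = 72/11 ≈ 6.5455)
(P - 884)*K(20) = (72/11 - 884)*20 = -9652/11*20 = -193040/11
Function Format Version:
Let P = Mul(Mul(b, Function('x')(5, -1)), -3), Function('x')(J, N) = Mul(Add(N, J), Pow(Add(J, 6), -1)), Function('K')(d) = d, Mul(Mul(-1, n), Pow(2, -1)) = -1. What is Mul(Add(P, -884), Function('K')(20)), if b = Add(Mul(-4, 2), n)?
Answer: Rational(-193040, 11) ≈ -17549.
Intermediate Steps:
n = 2 (n = Mul(-2, -1) = 2)
b = -6 (b = Add(Mul(-4, 2), 2) = Add(-8, 2) = -6)
Function('x')(J, N) = Mul(Pow(Add(6, J), -1), Add(J, N)) (Function('x')(J, N) = Mul(Add(J, N), Pow(Add(6, J), -1)) = Mul(Pow(Add(6, J), -1), Add(J, N)))
P = Rational(72, 11) (P = Mul(Mul(-6, Mul(Pow(Add(6, 5), -1), Add(5, -1))), -3) = Mul(Mul(-6, Mul(Pow(11, -1), 4)), -3) = Mul(Mul(-6, Mul(Rational(1, 11), 4)), -3) = Mul(Mul(-6, Rational(4, 11)), -3) = Mul(Rational(-24, 11), -3) = Rational(72, 11) ≈ 6.5455)
Mul(Add(P, -884), Function('K')(20)) = Mul(Add(Rational(72, 11), -884), 20) = Mul(Rational(-9652, 11), 20) = Rational(-193040, 11)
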